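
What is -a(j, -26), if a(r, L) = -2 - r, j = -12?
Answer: -10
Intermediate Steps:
-a(j, -26) = -(-2 - 1*(-12)) = -(-2 + 12) = -1*10 = -10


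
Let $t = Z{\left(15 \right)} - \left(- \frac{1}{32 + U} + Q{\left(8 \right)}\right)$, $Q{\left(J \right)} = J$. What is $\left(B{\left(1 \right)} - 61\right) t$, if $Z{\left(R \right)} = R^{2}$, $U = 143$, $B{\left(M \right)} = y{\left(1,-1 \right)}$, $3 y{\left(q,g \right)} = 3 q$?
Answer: $- \frac{455712}{35} \approx -13020.0$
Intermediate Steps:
$y{\left(q,g \right)} = q$ ($y{\left(q,g \right)} = \frac{3 q}{3} = q$)
$B{\left(M \right)} = 1$
$t = \frac{37976}{175}$ ($t = 15^{2} + \left(\frac{1}{32 + 143} - 8\right) = 225 - \left(8 - \frac{1}{175}\right) = 225 + \left(\frac{1}{175} - 8\right) = 225 - \frac{1399}{175} = \frac{37976}{175} \approx 217.01$)
$\left(B{\left(1 \right)} - 61\right) t = \left(1 - 61\right) \frac{37976}{175} = \left(-60\right) \frac{37976}{175} = - \frac{455712}{35}$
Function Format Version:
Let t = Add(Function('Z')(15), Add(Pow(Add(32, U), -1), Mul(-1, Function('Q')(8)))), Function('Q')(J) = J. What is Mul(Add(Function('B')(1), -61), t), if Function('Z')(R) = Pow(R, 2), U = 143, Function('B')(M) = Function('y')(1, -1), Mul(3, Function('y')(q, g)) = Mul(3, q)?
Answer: Rational(-455712, 35) ≈ -13020.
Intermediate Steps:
Function('y')(q, g) = q (Function('y')(q, g) = Mul(Rational(1, 3), Mul(3, q)) = q)
Function('B')(M) = 1
t = Rational(37976, 175) (t = Add(Pow(15, 2), Add(Pow(Add(32, 143), -1), Mul(-1, 8))) = Add(225, Add(Pow(175, -1), -8)) = Add(225, Add(Rational(1, 175), -8)) = Add(225, Rational(-1399, 175)) = Rational(37976, 175) ≈ 217.01)
Mul(Add(Function('B')(1), -61), t) = Mul(Add(1, -61), Rational(37976, 175)) = Mul(-60, Rational(37976, 175)) = Rational(-455712, 35)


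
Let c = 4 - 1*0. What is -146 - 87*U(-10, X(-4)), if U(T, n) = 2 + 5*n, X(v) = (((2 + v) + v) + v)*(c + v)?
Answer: -320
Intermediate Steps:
c = 4 (c = 4 + 0 = 4)
X(v) = (2 + 3*v)*(4 + v) (X(v) = (((2 + v) + v) + v)*(4 + v) = ((2 + 2*v) + v)*(4 + v) = (2 + 3*v)*(4 + v))
-146 - 87*U(-10, X(-4)) = -146 - 87*(2 + 5*(8 + 3*(-4)² + 14*(-4))) = -146 - 87*(2 + 5*(8 + 3*16 - 56)) = -146 - 87*(2 + 5*(8 + 48 - 56)) = -146 - 87*(2 + 5*0) = -146 - 87*(2 + 0) = -146 - 87*2 = -146 - 174 = -320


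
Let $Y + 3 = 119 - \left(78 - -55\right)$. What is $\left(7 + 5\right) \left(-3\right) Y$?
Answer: $612$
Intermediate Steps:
$Y = -17$ ($Y = -3 + \left(119 - \left(78 - -55\right)\right) = -3 + \left(119 - \left(78 + 55\right)\right) = -3 + \left(119 - 133\right) = -3 - 14 = -17$)
$\left(7 + 5\right) \left(-3\right) Y = \left(7 + 5\right) \left(-3\right) \left(-17\right) = 12 \left(-3\right) \left(-17\right) = \left(-36\right) \left(-17\right) = 612$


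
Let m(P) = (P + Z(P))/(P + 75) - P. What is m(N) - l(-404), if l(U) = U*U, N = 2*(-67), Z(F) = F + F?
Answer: -9621436/59 ≈ -1.6308e+5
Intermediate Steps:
Z(F) = 2*F
N = -134
l(U) = U²
m(P) = -P + 3*P/(75 + P) (m(P) = (P + 2*P)/(P + 75) - P = (3*P)/(75 + P) - P = 3*P/(75 + P) - P = -P + 3*P/(75 + P))
m(N) - l(-404) = -134*(-72 - 1*(-134))/(75 - 134) - 1*(-404)² = -134*(-72 + 134)/(-59) - 1*163216 = -134*(-1/59)*62 - 163216 = 8308/59 - 163216 = -9621436/59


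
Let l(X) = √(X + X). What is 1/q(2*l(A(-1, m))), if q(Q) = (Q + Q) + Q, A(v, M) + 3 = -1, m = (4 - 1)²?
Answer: -I*√2/24 ≈ -0.058926*I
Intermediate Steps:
m = 9 (m = 3² = 9)
A(v, M) = -4 (A(v, M) = -3 - 1 = -4)
l(X) = √2*√X (l(X) = √(2*X) = √2*√X)
q(Q) = 3*Q (q(Q) = 2*Q + Q = 3*Q)
1/q(2*l(A(-1, m))) = 1/(3*(2*(√2*√(-4)))) = 1/(3*(2*(√2*(2*I)))) = 1/(3*(2*(2*I*√2))) = 1/(3*(4*I*√2)) = 1/(12*I*√2) = -I*√2/24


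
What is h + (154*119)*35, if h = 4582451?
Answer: 5223861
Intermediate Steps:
h + (154*119)*35 = 4582451 + (154*119)*35 = 4582451 + 18326*35 = 4582451 + 641410 = 5223861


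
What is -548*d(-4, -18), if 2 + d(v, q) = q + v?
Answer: 13152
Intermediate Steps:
d(v, q) = -2 + q + v (d(v, q) = -2 + (q + v) = -2 + q + v)
-548*d(-4, -18) = -548*(-2 - 18 - 4) = -548*(-24) = 13152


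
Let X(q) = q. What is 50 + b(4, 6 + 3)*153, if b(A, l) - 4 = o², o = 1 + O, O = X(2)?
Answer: 2039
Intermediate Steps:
O = 2
o = 3 (o = 1 + 2 = 3)
b(A, l) = 13 (b(A, l) = 4 + 3² = 4 + 9 = 13)
50 + b(4, 6 + 3)*153 = 50 + 13*153 = 50 + 1989 = 2039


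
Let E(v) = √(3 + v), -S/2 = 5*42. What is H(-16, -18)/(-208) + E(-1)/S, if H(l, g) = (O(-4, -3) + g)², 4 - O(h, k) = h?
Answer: -25/52 - √2/420 ≈ -0.48414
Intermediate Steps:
O(h, k) = 4 - h
H(l, g) = (8 + g)² (H(l, g) = ((4 - 1*(-4)) + g)² = ((4 + 4) + g)² = (8 + g)²)
S = -420 (S = -10*42 = -2*210 = -420)
H(-16, -18)/(-208) + E(-1)/S = (8 - 18)²/(-208) + √(3 - 1)/(-420) = (-10)²*(-1/208) + √2*(-1/420) = 100*(-1/208) - √2/420 = -25/52 - √2/420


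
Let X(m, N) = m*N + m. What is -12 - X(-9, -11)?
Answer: -102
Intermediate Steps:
X(m, N) = m + N*m (X(m, N) = N*m + m = m + N*m)
-12 - X(-9, -11) = -12 - (-9)*(1 - 11) = -12 - (-9)*(-10) = -12 - 1*90 = -12 - 90 = -102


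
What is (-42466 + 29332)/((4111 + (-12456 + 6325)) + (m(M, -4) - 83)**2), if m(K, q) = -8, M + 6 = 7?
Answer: -4378/2087 ≈ -2.0977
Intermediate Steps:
M = 1 (M = -6 + 7 = 1)
(-42466 + 29332)/((4111 + (-12456 + 6325)) + (m(M, -4) - 83)**2) = (-42466 + 29332)/((4111 + (-12456 + 6325)) + (-8 - 83)**2) = -13134/((4111 - 6131) + (-91)**2) = -13134/(-2020 + 8281) = -13134/6261 = -13134*1/6261 = -4378/2087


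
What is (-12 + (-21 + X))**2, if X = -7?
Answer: 1600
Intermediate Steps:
(-12 + (-21 + X))**2 = (-12 + (-21 - 7))**2 = (-12 - 28)**2 = (-40)**2 = 1600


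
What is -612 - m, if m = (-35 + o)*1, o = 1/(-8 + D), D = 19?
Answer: -6348/11 ≈ -577.09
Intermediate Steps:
o = 1/11 (o = 1/(-8 + 19) = 1/11 ≈ 0.090909)
m = -384/11 (m = (-35 + 1/11)*1 = -384/11*1 = -384/11 ≈ -34.909)
-612 - m = -612 - 1*(-384/11) = -612 + 384/11 = -6348/11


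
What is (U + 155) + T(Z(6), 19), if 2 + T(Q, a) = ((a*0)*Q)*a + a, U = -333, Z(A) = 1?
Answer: -161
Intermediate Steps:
T(Q, a) = -2 + a (T(Q, a) = -2 + (((a*0)*Q)*a + a) = -2 + ((0*Q)*a + a) = -2 + (0*a + a) = -2 + (0 + a) = -2 + a)
(U + 155) + T(Z(6), 19) = (-333 + 155) + (-2 + 19) = -178 + 17 = -161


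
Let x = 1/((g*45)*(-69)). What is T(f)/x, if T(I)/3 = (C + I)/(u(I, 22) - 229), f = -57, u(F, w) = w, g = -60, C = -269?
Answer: 880200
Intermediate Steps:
T(I) = 269/69 - I/69 (T(I) = 3*((-269 + I)/(22 - 229)) = 3*((-269 + I)/(-207)) = 3*((-269 + I)*(-1/207)) = 3*(269/207 - I/207) = 269/69 - I/69)
x = 1/186300 (x = 1/(-60*45*(-69)) = 1/(-2700*(-69)) = 1/186300 ≈ 5.3677e-6)
T(f)/x = (269/69 - 1/69*(-57))/(1/186300) = (269/69 + 19/23)*186300 = (326/69)*186300 = 880200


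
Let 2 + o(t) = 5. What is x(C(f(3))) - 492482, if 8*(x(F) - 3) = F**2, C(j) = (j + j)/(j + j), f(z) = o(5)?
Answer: -3939831/8 ≈ -4.9248e+5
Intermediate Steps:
o(t) = 3 (o(t) = -2 + 5 = 3)
f(z) = 3
C(j) = 1 (C(j) = (2*j)/((2*j)) = (2*j)*(1/(2*j)) = 1)
x(F) = 3 + F**2/8
x(C(f(3))) - 492482 = (3 + (1/8)*1**2) - 492482 = (3 + (1/8)*1) - 492482 = (3 + 1/8) - 492482 = 25/8 - 492482 = -3939831/8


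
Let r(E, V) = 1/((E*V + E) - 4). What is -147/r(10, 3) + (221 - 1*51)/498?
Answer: -1317623/249 ≈ -5291.7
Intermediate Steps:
r(E, V) = 1/(-4 + E + E*V) (r(E, V) = 1/((E + E*V) - 4) = 1/(-4 + E + E*V))
-147/r(10, 3) + (221 - 1*51)/498 = -147/(1/(-4 + 10 + 10*3)) + (221 - 1*51)/498 = -147/(1/(-4 + 10 + 30)) + (221 - 51)*(1/498) = -147/(1/36) + 170*(1/498) = -147/1/36 + 85/249 = -147*36 + 85/249 = -5292 + 85/249 = -1317623/249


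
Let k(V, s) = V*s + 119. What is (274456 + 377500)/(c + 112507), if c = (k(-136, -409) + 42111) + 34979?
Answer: 162989/61335 ≈ 2.6574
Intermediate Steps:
k(V, s) = 119 + V*s
c = 132833 (c = ((119 - 136*(-409)) + 42111) + 34979 = ((119 + 55624) + 42111) + 34979 = (55743 + 42111) + 34979 = 97854 + 34979 = 132833)
(274456 + 377500)/(c + 112507) = (274456 + 377500)/(132833 + 112507) = 651956/245340 = 651956*(1/245340) = 162989/61335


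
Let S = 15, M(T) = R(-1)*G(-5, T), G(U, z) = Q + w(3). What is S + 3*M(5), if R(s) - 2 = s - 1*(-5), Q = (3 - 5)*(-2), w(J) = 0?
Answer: 87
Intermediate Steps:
Q = 4 (Q = -2*(-2) = 4)
G(U, z) = 4 (G(U, z) = 4 + 0 = 4)
R(s) = 7 + s (R(s) = 2 + (s - 1*(-5)) = 2 + (s + 5) = 2 + (5 + s) = 7 + s)
M(T) = 24 (M(T) = (7 - 1)*4 = 6*4 = 24)
S + 3*M(5) = 15 + 3*24 = 15 + 72 = 87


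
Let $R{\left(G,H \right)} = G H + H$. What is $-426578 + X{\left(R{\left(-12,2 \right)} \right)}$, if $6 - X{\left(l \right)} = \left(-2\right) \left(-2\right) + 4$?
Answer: $-426580$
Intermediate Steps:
$R{\left(G,H \right)} = H + G H$
$X{\left(l \right)} = -2$ ($X{\left(l \right)} = 6 - \left(\left(-2\right) \left(-2\right) + 4\right) = 6 - \left(4 + 4\right) = 6 - 8 = -2$)
$-426578 + X{\left(R{\left(-12,2 \right)} \right)} = -426578 - 2 = -426580$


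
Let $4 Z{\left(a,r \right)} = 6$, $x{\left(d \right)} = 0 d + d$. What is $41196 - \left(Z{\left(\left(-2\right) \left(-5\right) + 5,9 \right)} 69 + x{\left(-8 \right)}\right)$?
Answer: $\frac{82201}{2} \approx 41101.0$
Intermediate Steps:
$x{\left(d \right)} = d$ ($x{\left(d \right)} = 0 + d = d$)
$Z{\left(a,r \right)} = \frac{3}{2}$ ($Z{\left(a,r \right)} = \frac{1}{4} \cdot 6 = \frac{3}{2}$)
$41196 - \left(Z{\left(\left(-2\right) \left(-5\right) + 5,9 \right)} 69 + x{\left(-8 \right)}\right) = 41196 - \left(\frac{3}{2} \cdot 69 - 8\right) = 41196 - \left(\frac{207}{2} - 8\right) = 41196 - \frac{191}{2} = \frac{82201}{2}$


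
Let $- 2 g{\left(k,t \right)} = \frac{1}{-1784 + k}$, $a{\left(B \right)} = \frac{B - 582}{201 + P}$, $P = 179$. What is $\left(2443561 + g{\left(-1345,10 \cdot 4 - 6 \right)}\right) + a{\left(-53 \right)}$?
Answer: $\frac{581088182699}{237804} \approx 2.4436 \cdot 10^{6}$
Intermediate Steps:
$a{\left(B \right)} = - \frac{291}{190} + \frac{B}{380}$ ($a{\left(B \right)} = \frac{B - 582}{201 + 179} = \frac{-582 + B}{380} = \left(-582 + B\right) \frac{1}{380} = - \frac{291}{190} + \frac{B}{380}$)
$g{\left(k,t \right)} = - \frac{1}{2 \left(-1784 + k\right)}$
$\left(2443561 + g{\left(-1345,10 \cdot 4 - 6 \right)}\right) + a{\left(-53 \right)} = \left(2443561 - \frac{1}{-3568 + 2 \left(-1345\right)}\right) + \left(- \frac{291}{190} + \frac{1}{380} \left(-53\right)\right) = \left(2443561 - \frac{1}{-3568 - 2690}\right) - \frac{127}{76} = \left(2443561 - \frac{1}{-6258}\right) - \frac{127}{76} = \left(2443561 - - \frac{1}{6258}\right) - \frac{127}{76} = \left(2443561 + \frac{1}{6258}\right) - \frac{127}{76} = \frac{15291804739}{6258} - \frac{127}{76} = \frac{581088182699}{237804}$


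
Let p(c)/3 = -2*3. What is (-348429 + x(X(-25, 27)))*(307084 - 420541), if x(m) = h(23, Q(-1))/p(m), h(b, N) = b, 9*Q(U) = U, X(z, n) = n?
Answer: 237191124155/6 ≈ 3.9532e+10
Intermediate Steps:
Q(U) = U/9
p(c) = -18 (p(c) = 3*(-2*3) = 3*(-6) = -18)
x(m) = -23/18 (x(m) = 23/(-18) = 23*(-1/18) = -23/18)
(-348429 + x(X(-25, 27)))*(307084 - 420541) = (-348429 - 23/18)*(307084 - 420541) = -6271745/18*(-113457) = 237191124155/6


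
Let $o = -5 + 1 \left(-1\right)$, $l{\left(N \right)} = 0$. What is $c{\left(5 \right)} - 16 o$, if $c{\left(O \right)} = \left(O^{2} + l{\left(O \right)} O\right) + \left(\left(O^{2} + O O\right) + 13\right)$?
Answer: $184$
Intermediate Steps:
$o = -6$ ($o = -5 - 1 = -6$)
$c{\left(O \right)} = 13 + 3 O^{2}$ ($c{\left(O \right)} = \left(O^{2} + 0 O\right) + \left(\left(O^{2} + O O\right) + 13\right) = \left(O^{2} + 0\right) + \left(\left(O^{2} + O^{2}\right) + 13\right) = O^{2} + \left(2 O^{2} + 13\right) = O^{2} + \left(13 + 2 O^{2}\right) = 13 + 3 O^{2}$)
$c{\left(5 \right)} - 16 o = \left(13 + 3 \cdot 5^{2}\right) - -96 = \left(13 + 3 \cdot 25\right) + 96 = \left(13 + 75\right) + 96 = 88 + 96 = 184$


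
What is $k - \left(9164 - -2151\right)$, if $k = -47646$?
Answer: $-58961$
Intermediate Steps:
$k - \left(9164 - -2151\right) = -47646 - \left(9164 - -2151\right) = -47646 - \left(9164 + 2151\right) = -47646 - 11315 = -58961$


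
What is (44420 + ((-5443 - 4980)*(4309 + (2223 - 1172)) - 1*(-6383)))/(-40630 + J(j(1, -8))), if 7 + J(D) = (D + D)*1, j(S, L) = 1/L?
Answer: 223265908/162549 ≈ 1373.5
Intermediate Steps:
j(S, L) = 1/L
J(D) = -7 + 2*D (J(D) = -7 + (D + D)*1 = -7 + (2*D)*1 = -7 + 2*D)
(44420 + ((-5443 - 4980)*(4309 + (2223 - 1172)) - 1*(-6383)))/(-40630 + J(j(1, -8))) = (44420 + ((-5443 - 4980)*(4309 + (2223 - 1172)) - 1*(-6383)))/(-40630 + (-7 + 2/(-8))) = (44420 + (-10423*(4309 + 1051) + 6383))/(-40630 + (-7 + 2*(-⅛))) = (44420 + (-10423*5360 + 6383))/(-40630 + (-7 - ¼)) = (44420 + (-55867280 + 6383))/(-40630 - 29/4) = (44420 - 55860897)/(-162549/4) = -55816477*(-4/162549) = 223265908/162549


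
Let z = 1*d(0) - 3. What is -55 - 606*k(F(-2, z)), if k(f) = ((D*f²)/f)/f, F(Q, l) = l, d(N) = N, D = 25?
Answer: -15205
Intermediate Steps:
z = -3 (z = 1*0 - 3 = 0 - 3 = -3)
k(f) = 25 (k(f) = ((25*f²)/f)/f = (25*f)/f = 25)
-55 - 606*k(F(-2, z)) = -55 - 606*25 = -55 - 15150 = -15205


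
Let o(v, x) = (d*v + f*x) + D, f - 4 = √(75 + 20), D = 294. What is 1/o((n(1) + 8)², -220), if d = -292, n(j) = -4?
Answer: -239/1047662 + 5*√95/523831 ≈ -0.00013509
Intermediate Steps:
f = 4 + √95 (f = 4 + √(75 + 20) = 4 + √95 ≈ 13.747)
o(v, x) = 294 - 292*v + x*(4 + √95) (o(v, x) = (-292*v + (4 + √95)*x) + 294 = (-292*v + x*(4 + √95)) + 294 = 294 - 292*v + x*(4 + √95))
1/o((n(1) + 8)², -220) = 1/(294 - 292*(-4 + 8)² - 220*(4 + √95)) = 1/(294 - 292*4² + (-880 - 220*√95)) = 1/(294 - 292*16 + (-880 - 220*√95)) = 1/(294 - 4672 + (-880 - 220*√95)) = 1/(-5258 - 220*√95)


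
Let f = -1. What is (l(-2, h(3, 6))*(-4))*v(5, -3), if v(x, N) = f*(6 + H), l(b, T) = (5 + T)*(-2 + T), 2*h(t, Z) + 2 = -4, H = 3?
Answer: -360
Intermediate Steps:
h(t, Z) = -3 (h(t, Z) = -1 + (½)*(-4) = -1 - 2 = -3)
l(b, T) = (-2 + T)*(5 + T)
v(x, N) = -9 (v(x, N) = -(6 + 3) = -1*9 = -9)
(l(-2, h(3, 6))*(-4))*v(5, -3) = ((-10 + (-3)² + 3*(-3))*(-4))*(-9) = ((-10 + 9 - 9)*(-4))*(-9) = -10*(-4)*(-9) = 40*(-9) = -360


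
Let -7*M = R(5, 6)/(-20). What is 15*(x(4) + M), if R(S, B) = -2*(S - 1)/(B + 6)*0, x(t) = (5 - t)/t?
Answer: 15/4 ≈ 3.7500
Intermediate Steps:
x(t) = (5 - t)/t
R(S, B) = 0 (R(S, B) = -2*(-1 + S)/(6 + B)*0 = 0)
M = 0 (M = -0/(-20) = -0*(-1)/20 = -1/7*0 = 0)
15*(x(4) + M) = 15*((5 - 1*4)/4 + 0) = 15*((5 - 4)/4 + 0) = 15*((1/4)*1 + 0) = 15*(1/4 + 0) = 15*(1/4) = 15/4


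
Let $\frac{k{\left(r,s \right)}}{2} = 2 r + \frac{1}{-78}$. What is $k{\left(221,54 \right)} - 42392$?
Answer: $- \frac{1618813}{39} \approx -41508.0$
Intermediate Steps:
$k{\left(r,s \right)} = - \frac{1}{39} + 4 r$ ($k{\left(r,s \right)} = 2 \left(2 r + \frac{1}{-78}\right) = 2 \left(2 r - \frac{1}{78}\right) = 2 \left(- \frac{1}{78} + 2 r\right) = - \frac{1}{39} + 4 r$)
$k{\left(221,54 \right)} - 42392 = \left(- \frac{1}{39} + 4 \cdot 221\right) - 42392 = \left(- \frac{1}{39} + 884\right) - 42392 = \frac{34475}{39} - 42392 = - \frac{1618813}{39}$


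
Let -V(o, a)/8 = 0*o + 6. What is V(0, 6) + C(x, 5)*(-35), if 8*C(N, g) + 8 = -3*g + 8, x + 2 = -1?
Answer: 141/8 ≈ 17.625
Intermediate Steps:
V(o, a) = -48 (V(o, a) = -8*(0*o + 6) = -8*(0 + 6) = -8*6 = -48)
x = -3 (x = -2 - 1 = -3)
C(N, g) = -3*g/8 (C(N, g) = -1 + (-3*g + 8)/8 = -1 + (8 - 3*g)/8 = -1 + (1 - 3*g/8) = -3*g/8)
V(0, 6) + C(x, 5)*(-35) = -48 - 3/8*5*(-35) = -48 - 15/8*(-35) = -48 + 525/8 = 141/8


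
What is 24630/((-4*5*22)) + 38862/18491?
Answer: -3984855/73964 ≈ -53.876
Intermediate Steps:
24630/((-4*5*22)) + 38862/18491 = 24630/((-20*22)) + 38862*(1/18491) = 24630/(-440) + 38862/18491 = 24630*(-1/440) + 38862/18491 = -2463/44 + 38862/18491 = -3984855/73964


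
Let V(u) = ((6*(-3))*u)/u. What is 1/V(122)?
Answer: -1/18 ≈ -0.055556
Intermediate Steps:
V(u) = -18 (V(u) = (-18*u)/u = -18)
1/V(122) = 1/(-18) = -1/18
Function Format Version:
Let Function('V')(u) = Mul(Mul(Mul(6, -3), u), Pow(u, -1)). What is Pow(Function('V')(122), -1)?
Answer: Rational(-1, 18) ≈ -0.055556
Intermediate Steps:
Function('V')(u) = -18 (Function('V')(u) = Mul(Mul(-18, u), Pow(u, -1)) = -18)
Pow(Function('V')(122), -1) = Pow(-18, -1) = Rational(-1, 18)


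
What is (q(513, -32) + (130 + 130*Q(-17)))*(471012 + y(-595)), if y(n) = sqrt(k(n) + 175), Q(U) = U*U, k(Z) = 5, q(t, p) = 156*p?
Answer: 15405860496 + 196248*sqrt(5) ≈ 1.5406e+10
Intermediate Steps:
Q(U) = U**2
y(n) = 6*sqrt(5) (y(n) = sqrt(5 + 175) = sqrt(180) = 6*sqrt(5))
(q(513, -32) + (130 + 130*Q(-17)))*(471012 + y(-595)) = (156*(-32) + (130 + 130*(-17)**2))*(471012 + 6*sqrt(5)) = (-4992 + (130 + 130*289))*(471012 + 6*sqrt(5)) = (-4992 + (130 + 37570))*(471012 + 6*sqrt(5)) = (-4992 + 37700)*(471012 + 6*sqrt(5)) = 32708*(471012 + 6*sqrt(5)) = 15405860496 + 196248*sqrt(5)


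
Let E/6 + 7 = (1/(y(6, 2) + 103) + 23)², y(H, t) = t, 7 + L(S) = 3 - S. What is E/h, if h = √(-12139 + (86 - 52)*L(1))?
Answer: -11519762*I*√12309/45235575 ≈ -28.254*I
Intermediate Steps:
L(S) = -4 - S (L(S) = -7 + (3 - S) = -4 - S)
E = 11519762/3675 (E = -42 + 6*(1/(2 + 103) + 23)² = -42 + 6*(1/105 + 23)² = -42 + 6*(2416/105)² = -42 + 6*(5837056/11025) = -42 + 11674112/3675 = 11519762/3675 ≈ 3134.6)
h = I*√12309 (h = √(-12139 + (86 - 52)*(-4 - 1*1)) = √(-12139 + 34*(-4 - 1)) = √(-12139 + 34*(-5)) = √(-12139 - 170) = √(-12309) = I*√12309 ≈ 110.95*I)
E/h = 11519762/(3675*((I*√12309))) = 11519762*(-I*√12309/12309)/3675 = -11519762*I*√12309/45235575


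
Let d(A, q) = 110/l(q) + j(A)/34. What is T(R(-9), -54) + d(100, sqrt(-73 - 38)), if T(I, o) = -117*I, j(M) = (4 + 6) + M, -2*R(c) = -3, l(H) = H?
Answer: -5857/34 - 110*I*sqrt(111)/111 ≈ -172.26 - 10.441*I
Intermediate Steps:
R(c) = 3/2 (R(c) = -1/2*(-3) = 3/2)
j(M) = 10 + M
d(A, q) = 5/17 + 110/q + A/34 (d(A, q) = 110/q + (10 + A)/34 = 110/q + (10 + A)*(1/34) = 110/q + (5/17 + A/34) = 5/17 + 110/q + A/34)
T(R(-9), -54) + d(100, sqrt(-73 - 38)) = -117*3/2 + (3740 + sqrt(-73 - 38)*(10 + 100))/(34*(sqrt(-73 - 38))) = -351/2 + (3740 + sqrt(-111)*110)/(34*(sqrt(-111))) = -351/2 + (3740 + (I*sqrt(111))*110)/(34*((I*sqrt(111)))) = -351/2 + (-I*sqrt(111)/111)*(3740 + 110*I*sqrt(111))/34 = -351/2 - I*sqrt(111)*(3740 + 110*I*sqrt(111))/3774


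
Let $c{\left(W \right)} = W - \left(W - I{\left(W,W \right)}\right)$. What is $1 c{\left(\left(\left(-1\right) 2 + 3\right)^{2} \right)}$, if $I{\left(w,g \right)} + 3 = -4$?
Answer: $-7$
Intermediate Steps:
$I{\left(w,g \right)} = -7$ ($I{\left(w,g \right)} = -3 - 4 = -7$)
$c{\left(W \right)} = -7$ ($c{\left(W \right)} = W - \left(7 + W\right) = -7$)
$1 c{\left(\left(\left(-1\right) 2 + 3\right)^{2} \right)} = 1 \left(-7\right) = -7$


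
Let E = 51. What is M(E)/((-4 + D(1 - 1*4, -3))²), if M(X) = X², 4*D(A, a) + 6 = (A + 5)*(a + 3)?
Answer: 10404/121 ≈ 85.984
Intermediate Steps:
D(A, a) = -3/2 + (3 + a)*(5 + A)/4 (D(A, a) = -3/2 + ((A + 5)*(a + 3))/4 = -3/2 + ((5 + A)*(3 + a))/4 = -3/2 + ((3 + a)*(5 + A))/4 = -3/2 + (3 + a)*(5 + A)/4)
M(E)/((-4 + D(1 - 1*4, -3))²) = 51²/((-4 + (9/4 + 3*(1 - 1*4)/4 + (5/4)*(-3) + (¼)*(1 - 1*4)*(-3)))²) = 2601/((-4 + (9/4 + 3*(1 - 4)/4 - 15/4 + (¼)*(1 - 4)*(-3)))²) = 2601/((-4 + (9/4 + (¾)*(-3) - 15/4 + (¼)*(-3)*(-3)))²) = 2601/((-4 + (9/4 - 9/4 - 15/4 + 9/4))²) = 2601/((-4 - 3/2)²) = 2601/((-11/2)²) = 2601/(121/4) = 2601*(4/121) = 10404/121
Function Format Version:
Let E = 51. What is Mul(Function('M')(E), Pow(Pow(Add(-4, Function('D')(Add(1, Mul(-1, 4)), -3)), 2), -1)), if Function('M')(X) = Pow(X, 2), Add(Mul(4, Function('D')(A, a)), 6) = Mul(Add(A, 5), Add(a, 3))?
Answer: Rational(10404, 121) ≈ 85.984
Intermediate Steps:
Function('D')(A, a) = Add(Rational(-3, 2), Mul(Rational(1, 4), Add(3, a), Add(5, A))) (Function('D')(A, a) = Add(Rational(-3, 2), Mul(Rational(1, 4), Mul(Add(A, 5), Add(a, 3)))) = Add(Rational(-3, 2), Mul(Rational(1, 4), Mul(Add(5, A), Add(3, a)))) = Add(Rational(-3, 2), Mul(Rational(1, 4), Mul(Add(3, a), Add(5, A)))) = Add(Rational(-3, 2), Mul(Rational(1, 4), Add(3, a), Add(5, A))))
Mul(Function('M')(E), Pow(Pow(Add(-4, Function('D')(Add(1, Mul(-1, 4)), -3)), 2), -1)) = Mul(Pow(51, 2), Pow(Pow(Add(-4, Add(Rational(9, 4), Mul(Rational(3, 4), Add(1, Mul(-1, 4))), Mul(Rational(5, 4), -3), Mul(Rational(1, 4), Add(1, Mul(-1, 4)), -3))), 2), -1)) = Mul(2601, Pow(Pow(Add(-4, Add(Rational(9, 4), Mul(Rational(3, 4), Add(1, -4)), Rational(-15, 4), Mul(Rational(1, 4), Add(1, -4), -3))), 2), -1)) = Mul(2601, Pow(Pow(Add(-4, Add(Rational(9, 4), Mul(Rational(3, 4), -3), Rational(-15, 4), Mul(Rational(1, 4), -3, -3))), 2), -1)) = Mul(2601, Pow(Pow(Add(-4, Add(Rational(9, 4), Rational(-9, 4), Rational(-15, 4), Rational(9, 4))), 2), -1)) = Mul(2601, Pow(Pow(Add(-4, Rational(-3, 2)), 2), -1)) = Mul(2601, Pow(Pow(Rational(-11, 2), 2), -1)) = Mul(2601, Pow(Rational(121, 4), -1)) = Mul(2601, Rational(4, 121)) = Rational(10404, 121)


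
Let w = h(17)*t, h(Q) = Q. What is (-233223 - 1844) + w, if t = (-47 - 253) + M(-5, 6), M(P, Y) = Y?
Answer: -240065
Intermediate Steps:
t = -294 (t = (-47 - 253) + 6 = -300 + 6 = -294)
w = -4998 (w = 17*(-294) = -4998)
(-233223 - 1844) + w = (-233223 - 1844) - 4998 = -235067 - 4998 = -240065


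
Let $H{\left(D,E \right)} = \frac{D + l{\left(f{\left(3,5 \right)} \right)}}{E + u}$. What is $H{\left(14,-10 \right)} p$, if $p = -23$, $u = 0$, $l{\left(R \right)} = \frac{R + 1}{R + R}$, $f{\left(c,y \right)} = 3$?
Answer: $\frac{506}{15} \approx 33.733$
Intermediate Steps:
$l{\left(R \right)} = \frac{1 + R}{2 R}$
$H{\left(D,E \right)} = \frac{\frac{2}{3} + D}{E}$ ($H{\left(D,E \right)} = \frac{D + \frac{1 + 3}{2 \cdot 3}}{E + 0} = \frac{D + \frac{1}{2} \cdot \frac{1}{3} \cdot 4}{E} = \frac{D + \frac{2}{3}}{E} = \frac{\frac{2}{3} + D}{E}$)
$H{\left(14,-10 \right)} p = \frac{\frac{2}{3} + 14}{-10} \left(-23\right) = \left(- \frac{1}{10}\right) \frac{44}{3} \left(-23\right) = \left(- \frac{22}{15}\right) \left(-23\right) = \frac{506}{15}$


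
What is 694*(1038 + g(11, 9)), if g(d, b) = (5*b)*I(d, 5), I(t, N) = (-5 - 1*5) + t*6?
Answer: 2469252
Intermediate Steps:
I(t, N) = -10 + 6*t (I(t, N) = (-5 - 5) + 6*t = -10 + 6*t)
g(d, b) = 5*b*(-10 + 6*d) (g(d, b) = (5*b)*(-10 + 6*d) = 5*b*(-10 + 6*d))
694*(1038 + g(11, 9)) = 694*(1038 + 10*9*(-5 + 3*11)) = 694*(1038 + 10*9*(-5 + 33)) = 694*(1038 + 10*9*28) = 694*(1038 + 2520) = 694*3558 = 2469252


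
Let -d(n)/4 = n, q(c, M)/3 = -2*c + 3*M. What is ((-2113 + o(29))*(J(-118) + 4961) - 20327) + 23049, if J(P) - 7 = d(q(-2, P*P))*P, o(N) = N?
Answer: -123288987134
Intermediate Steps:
q(c, M) = -6*c + 9*M (q(c, M) = 3*(-2*c + 3*M) = -6*c + 9*M)
d(n) = -4*n
J(P) = 7 + P*(-48 - 36*P²) (J(P) = 7 + (-4*(-6*(-2) + 9*(P*P)))*P = 7 + (-4*(12 + 9*P²))*P = 7 + (-48 - 36*P²)*P = 7 + P*(-48 - 36*P²))
((-2113 + o(29))*(J(-118) + 4961) - 20327) + 23049 = ((-2113 + 29)*((7 - 48*(-118) - 36*(-118)³) + 4961) - 20327) + 23049 = (-2084*((7 + 5664 - 36*(-1643032)) + 4961) - 20327) + 23049 = (-2084*((7 + 5664 + 59149152) + 4961) - 20327) + 23049 = (-2084*(59154823 + 4961) - 20327) + 23049 = (-2084*59159784 - 20327) + 23049 = (-123288989856 - 20327) + 23049 = -123289010183 + 23049 = -123288987134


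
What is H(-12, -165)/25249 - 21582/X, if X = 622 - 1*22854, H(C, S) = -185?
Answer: 38629357/40095412 ≈ 0.96344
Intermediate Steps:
X = -22232 (X = 622 - 22854 = -22232)
H(-12, -165)/25249 - 21582/X = -185/25249 - 21582/(-22232) = -185*1/25249 - 21582*(-1/22232) = -185/25249 + 10791/11116 = 38629357/40095412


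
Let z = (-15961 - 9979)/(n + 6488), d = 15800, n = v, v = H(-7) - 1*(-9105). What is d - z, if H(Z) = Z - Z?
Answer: 246395340/15593 ≈ 15802.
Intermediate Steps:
H(Z) = 0
v = 9105 (v = 0 - 1*(-9105) = 0 + 9105 = 9105)
n = 9105
z = -25940/15593 (z = (-15961 - 9979)/(9105 + 6488) = -25940/15593 ≈ -1.6636)
d - z = 15800 - 1*(-25940/15593) = 15800 + 25940/15593 = 246395340/15593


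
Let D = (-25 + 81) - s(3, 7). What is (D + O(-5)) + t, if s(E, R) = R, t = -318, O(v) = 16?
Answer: -253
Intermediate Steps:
D = 49 (D = (-25 + 81) - 1*7 = 56 - 7 = 49)
(D + O(-5)) + t = (49 + 16) - 318 = 65 - 318 = -253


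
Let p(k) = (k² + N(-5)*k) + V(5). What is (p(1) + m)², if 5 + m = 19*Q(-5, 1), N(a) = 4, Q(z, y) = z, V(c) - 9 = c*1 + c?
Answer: 5776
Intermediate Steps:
V(c) = 9 + 2*c (V(c) = 9 + (c*1 + c) = 9 + (c + c) = 9 + 2*c)
m = -100 (m = -5 + 19*(-5) = -5 - 95 = -100)
p(k) = 19 + k² + 4*k (p(k) = (k² + 4*k) + (9 + 2*5) = (k² + 4*k) + (9 + 10) = (k² + 4*k) + 19 = 19 + k² + 4*k)
(p(1) + m)² = ((19 + 1² + 4*1) - 100)² = ((19 + 1 + 4) - 100)² = (24 - 100)² = (-76)² = 5776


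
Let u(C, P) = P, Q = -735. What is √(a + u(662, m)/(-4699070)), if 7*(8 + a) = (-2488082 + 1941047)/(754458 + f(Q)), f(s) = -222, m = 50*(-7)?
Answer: I*√28275512650199903437887/59070129342 ≈ 2.8467*I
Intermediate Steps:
m = -350
a = -14261417/1759884 (a = -8 + ((-2488082 + 1941047)/(754458 - 222))/7 = -8 + (-547035/754236)/7 = -8 + (-547035*1/754236)/7 = -8 + (⅐)*(-182345/251412) = -8 - 182345/1759884 = -14261417/1759884 ≈ -8.1036)
√(a + u(662, m)/(-4699070)) = √(-14261417/1759884 - 350/(-4699070)) = √(-14261417/1759884 - 350*(-1/4699070)) = √(-14261417/1759884 + 35/469907) = √(-6701478082279/826981810788) = I*√28275512650199903437887/59070129342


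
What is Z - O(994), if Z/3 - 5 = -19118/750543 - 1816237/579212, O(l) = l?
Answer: -143239010128895/144907837372 ≈ -988.48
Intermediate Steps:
Z = 799380218873/144907837372 (Z = 15 + 3*(-19118/750543 - 1816237/579212) = 15 + 3*(-1374237341707/434723512116) = 15 - 1374237341707/144907837372 = 799380218873/144907837372 ≈ 5.5165)
Z - O(994) = 799380218873/144907837372 - 1*994 = 799380218873/144907837372 - 994 = -143239010128895/144907837372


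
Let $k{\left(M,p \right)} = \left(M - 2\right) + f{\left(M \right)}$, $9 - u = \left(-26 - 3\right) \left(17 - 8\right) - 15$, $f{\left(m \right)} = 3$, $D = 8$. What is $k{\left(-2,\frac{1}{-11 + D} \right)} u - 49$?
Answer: $-334$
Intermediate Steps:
$u = 285$ ($u = 9 - \left(\left(-26 - 3\right) \left(17 - 8\right) - 15\right) = 9 - \left(\left(-29\right) 9 - 15\right) = 9 - \left(-261 - 15\right) = 9 - -276 = 9 + 276 = 285$)
$k{\left(M,p \right)} = 1 + M$ ($k{\left(M,p \right)} = \left(M - 2\right) + 3 = \left(-2 + M\right) + 3 = 1 + M$)
$k{\left(-2,\frac{1}{-11 + D} \right)} u - 49 = \left(1 - 2\right) 285 - 49 = \left(-1\right) 285 - 49 = -285 - 49 = -334$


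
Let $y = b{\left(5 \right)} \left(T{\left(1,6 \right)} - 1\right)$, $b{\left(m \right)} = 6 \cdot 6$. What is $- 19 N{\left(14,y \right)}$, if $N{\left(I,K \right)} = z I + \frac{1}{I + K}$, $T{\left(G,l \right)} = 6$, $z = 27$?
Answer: $- \frac{1393327}{194} \approx -7182.1$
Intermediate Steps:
$b{\left(m \right)} = 36$
$y = 180$ ($y = 36 \left(6 - 1\right) = 36 \cdot 5 = 180$)
$N{\left(I,K \right)} = \frac{1}{I + K} + 27 I$ ($N{\left(I,K \right)} = 27 I + \frac{1}{I + K} = \frac{1}{I + K} + 27 I$)
$- 19 N{\left(14,y \right)} = - 19 \frac{1 + 27 \cdot 14^{2} + 27 \cdot 14 \cdot 180}{14 + 180} = - 19 \frac{1 + 27 \cdot 196 + 68040}{194} = - 19 \frac{1 + 5292 + 68040}{194} = - 19 \cdot \frac{1}{194} \cdot 73333 = \left(-19\right) \frac{73333}{194} = - \frac{1393327}{194}$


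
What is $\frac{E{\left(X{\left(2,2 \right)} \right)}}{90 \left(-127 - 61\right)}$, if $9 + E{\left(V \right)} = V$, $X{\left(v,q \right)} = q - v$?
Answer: $\frac{1}{1880} \approx 0.00053191$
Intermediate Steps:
$E{\left(V \right)} = -9 + V$
$\frac{E{\left(X{\left(2,2 \right)} \right)}}{90 \left(-127 - 61\right)} = \frac{-9 + \left(2 - 2\right)}{90 \left(-127 - 61\right)} = \frac{-9 + \left(2 - 2\right)}{90 \left(-188\right)} = \frac{-9 + 0}{-16920} = \left(-9\right) \left(- \frac{1}{16920}\right) = \frac{1}{1880}$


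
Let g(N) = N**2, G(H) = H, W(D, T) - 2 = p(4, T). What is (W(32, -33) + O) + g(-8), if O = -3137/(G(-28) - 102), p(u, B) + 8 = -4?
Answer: 10157/130 ≈ 78.131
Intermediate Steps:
p(u, B) = -12 (p(u, B) = -8 - 4 = -12)
W(D, T) = -10 (W(D, T) = 2 - 12 = -10)
O = 3137/130 (O = -3137/(-28 - 102) = -3137/(-130) = -3137*(-1/130) = 3137/130 ≈ 24.131)
(W(32, -33) + O) + g(-8) = (-10 + 3137/130) + (-8)**2 = 1837/130 + 64 = 10157/130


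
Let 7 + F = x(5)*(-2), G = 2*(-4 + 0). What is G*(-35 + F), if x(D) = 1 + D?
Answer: 432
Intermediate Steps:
G = -8 (G = 2*(-4) = -8)
F = -19 (F = -7 + (1 + 5)*(-2) = -7 + 6*(-2) = -7 - 12 = -19)
G*(-35 + F) = -8*(-35 - 19) = -8*(-54) = 432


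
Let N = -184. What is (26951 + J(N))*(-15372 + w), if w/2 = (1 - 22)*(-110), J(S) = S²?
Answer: -653796864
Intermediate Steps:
w = 4620 (w = 2*((1 - 22)*(-110)) = 2*(-21*(-110)) = 2*2310 = 4620)
(26951 + J(N))*(-15372 + w) = (26951 + (-184)²)*(-15372 + 4620) = (26951 + 33856)*(-10752) = 60807*(-10752) = -653796864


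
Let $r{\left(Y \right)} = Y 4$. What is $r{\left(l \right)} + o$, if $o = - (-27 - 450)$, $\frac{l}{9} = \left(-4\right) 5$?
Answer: $-243$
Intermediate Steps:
$l = -180$ ($l = 9 \left(\left(-4\right) 5\right) = 9 \left(-20\right) = -180$)
$r{\left(Y \right)} = 4 Y$
$o = 477$ ($o = - (-27 - 450) = \left(-1\right) \left(-477\right) = 477$)
$r{\left(l \right)} + o = 4 \left(-180\right) + 477 = -720 + 477 = -243$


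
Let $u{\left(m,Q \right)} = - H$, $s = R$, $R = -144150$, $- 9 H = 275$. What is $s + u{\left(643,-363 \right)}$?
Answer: $- \frac{1297075}{9} \approx -1.4412 \cdot 10^{5}$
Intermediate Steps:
$H = - \frac{275}{9}$ ($H = \left(- \frac{1}{9}\right) 275 = - \frac{275}{9} \approx -30.556$)
$s = -144150$
$u{\left(m,Q \right)} = \frac{275}{9}$ ($u{\left(m,Q \right)} = \left(-1\right) \left(- \frac{275}{9}\right) = \frac{275}{9}$)
$s + u{\left(643,-363 \right)} = -144150 + \frac{275}{9} = - \frac{1297075}{9}$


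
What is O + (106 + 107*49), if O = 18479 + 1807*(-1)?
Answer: 22021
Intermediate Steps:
O = 16672 (O = 18479 - 1807 = 16672)
O + (106 + 107*49) = 16672 + (106 + 107*49) = 16672 + (106 + 5243) = 16672 + 5349 = 22021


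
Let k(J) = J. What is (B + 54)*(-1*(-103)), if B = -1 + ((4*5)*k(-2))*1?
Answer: 1339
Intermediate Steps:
B = -41 (B = -1 + ((4*5)*(-2))*1 = -1 + (20*(-2))*1 = -1 - 40*1 = -1 - 40 = -41)
(B + 54)*(-1*(-103)) = (-41 + 54)*(-1*(-103)) = 13*103 = 1339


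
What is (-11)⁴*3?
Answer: 43923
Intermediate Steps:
(-11)⁴*3 = 14641*3 = 43923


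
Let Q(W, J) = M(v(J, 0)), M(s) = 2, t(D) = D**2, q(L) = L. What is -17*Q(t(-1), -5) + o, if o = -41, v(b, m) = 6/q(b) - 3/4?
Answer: -75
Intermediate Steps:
v(b, m) = -3/4 + 6/b (v(b, m) = 6/b - 3/4 = -3/4 + 6/b)
Q(W, J) = 2
-17*Q(t(-1), -5) + o = -17*2 - 41 = -34 - 41 = -75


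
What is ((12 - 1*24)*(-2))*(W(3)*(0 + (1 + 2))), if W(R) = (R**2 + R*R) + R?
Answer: 1512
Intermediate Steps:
W(R) = R + 2*R**2 (W(R) = (R**2 + R**2) + R = 2*R**2 + R = R + 2*R**2)
((12 - 1*24)*(-2))*(W(3)*(0 + (1 + 2))) = ((12 - 1*24)*(-2))*((3*(1 + 2*3))*(0 + (1 + 2))) = ((12 - 24)*(-2))*((3*(1 + 6))*(0 + 3)) = (-12*(-2))*((3*7)*3) = 24*(21*3) = 24*63 = 1512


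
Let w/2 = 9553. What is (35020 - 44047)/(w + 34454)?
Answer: -9027/53560 ≈ -0.16854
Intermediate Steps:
w = 19106 (w = 2*9553 = 19106)
(35020 - 44047)/(w + 34454) = (35020 - 44047)/(19106 + 34454) = -9027/53560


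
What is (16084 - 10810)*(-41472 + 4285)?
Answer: -196124238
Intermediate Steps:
(16084 - 10810)*(-41472 + 4285) = 5274*(-37187) = -196124238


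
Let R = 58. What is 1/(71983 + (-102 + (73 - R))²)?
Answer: 1/79552 ≈ 1.2570e-5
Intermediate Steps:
1/(71983 + (-102 + (73 - R))²) = 1/(71983 + (-102 + (73 - 1*58))²) = 1/(71983 + (-102 + (73 - 58))²) = 1/(71983 + (-102 + 15)²) = 1/(71983 + (-87)²) = 1/(71983 + 7569) = 1/79552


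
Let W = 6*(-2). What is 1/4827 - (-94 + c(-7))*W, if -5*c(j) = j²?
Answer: -30062551/24135 ≈ -1245.6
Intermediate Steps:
W = -12
c(j) = -j²/5
1/4827 - (-94 + c(-7))*W = 1/4827 - (-94 - ⅕*(-7)²)*(-12) = 1/4827 - (-94 - ⅕*49)*(-12) = 1/4827 - (-94 - 49/5)*(-12) = 1/4827 - (-519)*(-12)/5 = 1/4827 - 1*6228/5 = 1/4827 - 6228/5 = -30062551/24135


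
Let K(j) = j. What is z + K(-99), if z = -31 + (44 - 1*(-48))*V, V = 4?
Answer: 238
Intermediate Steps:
z = 337 (z = -31 + (44 - 1*(-48))*4 = -31 + (44 + 48)*4 = -31 + 92*4 = -31 + 368 = 337)
z + K(-99) = 337 - 99 = 238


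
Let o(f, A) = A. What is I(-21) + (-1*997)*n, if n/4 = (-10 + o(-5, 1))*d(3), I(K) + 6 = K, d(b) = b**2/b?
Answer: 107649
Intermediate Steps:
d(b) = b
I(K) = -6 + K
n = -108 (n = 4*((-10 + 1)*3) = 4*(-9*3) = 4*(-27) = -108)
I(-21) + (-1*997)*n = (-6 - 21) - 1*997*(-108) = -27 - 997*(-108) = -27 + 107676 = 107649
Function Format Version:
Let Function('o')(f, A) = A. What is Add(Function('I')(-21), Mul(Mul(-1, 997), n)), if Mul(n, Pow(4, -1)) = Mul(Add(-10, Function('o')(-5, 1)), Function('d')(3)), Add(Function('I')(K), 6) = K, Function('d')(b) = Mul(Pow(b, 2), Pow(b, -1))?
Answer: 107649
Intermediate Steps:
Function('d')(b) = b
Function('I')(K) = Add(-6, K)
n = -108 (n = Mul(4, Mul(Add(-10, 1), 3)) = Mul(4, Mul(-9, 3)) = Mul(4, -27) = -108)
Add(Function('I')(-21), Mul(Mul(-1, 997), n)) = Add(Add(-6, -21), Mul(Mul(-1, 997), -108)) = Add(-27, Mul(-997, -108)) = Add(-27, 107676) = 107649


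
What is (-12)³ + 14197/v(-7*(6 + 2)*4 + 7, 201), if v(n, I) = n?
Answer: -389173/217 ≈ -1793.4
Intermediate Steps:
(-12)³ + 14197/v(-7*(6 + 2)*4 + 7, 201) = (-12)³ + 14197/(-7*(6 + 2)*4 + 7) = -1728 + 14197/(-56*4 + 7) = -1728 + 14197/(-7*32 + 7) = -1728 + 14197/(-224 + 7) = -1728 + 14197/(-217) = -1728 + 14197*(-1/217) = -1728 - 14197/217 = -389173/217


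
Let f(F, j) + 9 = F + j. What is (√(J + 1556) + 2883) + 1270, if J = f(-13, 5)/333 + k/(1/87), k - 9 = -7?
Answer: 4153 + √21314701/111 ≈ 4194.6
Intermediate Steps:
f(F, j) = -9 + F + j (f(F, j) = -9 + (F + j) = -9 + F + j)
k = 2 (k = 9 - 7 = 2)
J = 57925/333 (J = (-9 - 13 + 5)/333 + 2/(1/87) = -17*1/333 + 2/(1/87) = -17/333 + 2*87 = -17/333 + 174 = 57925/333 ≈ 173.95)
(√(J + 1556) + 2883) + 1270 = (√(57925/333 + 1556) + 2883) + 1270 = (√(576073/333) + 2883) + 1270 = (√21314701/111 + 2883) + 1270 = (2883 + √21314701/111) + 1270 = 4153 + √21314701/111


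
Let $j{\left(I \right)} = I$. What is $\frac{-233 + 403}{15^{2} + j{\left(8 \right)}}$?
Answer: $\frac{170}{233} \approx 0.72961$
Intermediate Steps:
$\frac{-233 + 403}{15^{2} + j{\left(8 \right)}} = \frac{-233 + 403}{15^{2} + 8} = \frac{170}{225 + 8} = \frac{170}{233}$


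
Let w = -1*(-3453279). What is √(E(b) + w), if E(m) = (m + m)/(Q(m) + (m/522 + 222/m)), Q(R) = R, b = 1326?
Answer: √563448012464571746181/12773531 ≈ 1858.3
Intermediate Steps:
w = 3453279
E(m) = 2*m/(222/m + 523*m/522) (E(m) = (m + m)/(m + (m/522 + 222/m)) = (2*m)/(m + (m*(1/522) + 222/m)) = (2*m)/(m + (m/522 + 222/m)) = (2*m)/(m + (222/m + m/522)) = (2*m)/(222/m + 523*m/522) = 2*m/(222/m + 523*m/522))
√(E(b) + w) = √(1044*1326²/(115884 + 523*1326²) + 3453279) = √(1044*1758276/(115884 + 523*1758276) + 3453279) = √(1044*1758276/(115884 + 919578348) + 3453279) = √(1044*1758276/919694232 + 3453279) = √(1044*1758276*(1/919694232) + 3453279) = √(25495002/12773531 + 3453279) = √(44110591853151/12773531) = √563448012464571746181/12773531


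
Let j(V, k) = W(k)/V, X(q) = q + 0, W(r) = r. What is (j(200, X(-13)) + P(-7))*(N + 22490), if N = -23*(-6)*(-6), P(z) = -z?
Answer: 15022597/100 ≈ 1.5023e+5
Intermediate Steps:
X(q) = q
N = -828 (N = 138*(-6) = -828)
j(V, k) = k/V
(j(200, X(-13)) + P(-7))*(N + 22490) = (-13/200 - 1*(-7))*(-828 + 22490) = (-13*1/200 + 7)*21662 = (-13/200 + 7)*21662 = (1387/200)*21662 = 15022597/100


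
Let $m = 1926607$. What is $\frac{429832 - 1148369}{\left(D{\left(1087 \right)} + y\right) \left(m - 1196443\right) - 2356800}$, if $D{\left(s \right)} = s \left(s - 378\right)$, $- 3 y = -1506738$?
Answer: $- \frac{718537}{929444573556} \approx -7.7308 \cdot 10^{-7}$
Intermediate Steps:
$y = 502246$ ($y = \left(- \frac{1}{3}\right) \left(-1506738\right) = 502246$)
$D{\left(s \right)} = s \left(-378 + s\right)$
$\frac{429832 - 1148369}{\left(D{\left(1087 \right)} + y\right) \left(m - 1196443\right) - 2356800} = \frac{429832 - 1148369}{\left(1087 \left(-378 + 1087\right) + 502246\right) \left(1926607 - 1196443\right) - 2356800} = - \frac{718537}{\left(1087 \cdot 709 + 502246\right) 730164 - 2356800} = - \frac{718537}{\left(770683 + 502246\right) 730164 - 2356800} = - \frac{718537}{1272929 \cdot 730164 - 2356800} = - \frac{718537}{929446930356 - 2356800} = - \frac{718537}{929444573556}$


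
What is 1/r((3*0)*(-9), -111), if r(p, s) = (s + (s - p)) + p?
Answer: -1/222 ≈ -0.0045045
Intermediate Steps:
r(p, s) = 2*s (r(p, s) = (-p + 2*s) + p = 2*s)
1/r((3*0)*(-9), -111) = 1/(2*(-111)) = 1/(-222) = -1/222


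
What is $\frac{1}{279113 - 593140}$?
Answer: $- \frac{1}{314027} \approx -3.1844 \cdot 10^{-6}$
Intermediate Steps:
$\frac{1}{279113 - 593140} = \frac{1}{-314027} = - \frac{1}{314027}$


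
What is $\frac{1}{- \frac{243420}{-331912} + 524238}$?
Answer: $\frac{82978}{43500281619} \approx 1.9075 \cdot 10^{-6}$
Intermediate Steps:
$\frac{1}{- \frac{243420}{-331912} + 524238} = \frac{1}{\left(-243420\right) \left(- \frac{1}{331912}\right) + 524238} = \frac{1}{\frac{60855}{82978} + 524238} = \frac{1}{\frac{43500281619}{82978}} = \frac{82978}{43500281619}$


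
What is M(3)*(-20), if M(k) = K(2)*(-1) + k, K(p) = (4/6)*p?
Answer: -100/3 ≈ -33.333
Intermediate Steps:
K(p) = 2*p/3 (K(p) = (4*(⅙))*p = 2*p/3)
M(k) = -4/3 + k (M(k) = ((⅔)*2)*(-1) + k = (4/3)*(-1) + k = -4/3 + k)
M(3)*(-20) = (-4/3 + 3)*(-20) = (5/3)*(-20) = -100/3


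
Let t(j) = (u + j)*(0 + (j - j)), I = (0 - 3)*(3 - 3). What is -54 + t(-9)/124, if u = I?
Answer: -54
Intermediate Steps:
I = 0 (I = -3*0 = 0)
u = 0
t(j) = 0 (t(j) = (0 + j)*(0 + (j - j)) = j*(0 + 0) = j*0 = 0)
-54 + t(-9)/124 = -54 + 0/124 = -54 + (1/124)*0 = -54 + 0 = -54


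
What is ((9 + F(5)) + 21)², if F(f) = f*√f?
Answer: 1025 + 300*√5 ≈ 1695.8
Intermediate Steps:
F(f) = f^(3/2)
((9 + F(5)) + 21)² = ((9 + 5^(3/2)) + 21)² = ((9 + 5*√5) + 21)² = (30 + 5*√5)²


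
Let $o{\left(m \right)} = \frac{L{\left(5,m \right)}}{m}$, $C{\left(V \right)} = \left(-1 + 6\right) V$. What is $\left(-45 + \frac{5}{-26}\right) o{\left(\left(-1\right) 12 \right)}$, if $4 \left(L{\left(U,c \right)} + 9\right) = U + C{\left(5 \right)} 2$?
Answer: $\frac{22325}{1248} \approx 17.889$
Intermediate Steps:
$C{\left(V \right)} = 5 V$
$L{\left(U,c \right)} = \frac{7}{2} + \frac{U}{4}$ ($L{\left(U,c \right)} = -9 + \frac{U + 5 \cdot 5 \cdot 2}{4} = -9 + \frac{U + 25 \cdot 2}{4} = -9 + \frac{U + 50}{4} = -9 + \frac{50 + U}{4} = -9 + \left(\frac{25}{2} + \frac{U}{4}\right) = \frac{7}{2} + \frac{U}{4}$)
$o{\left(m \right)} = \frac{19}{4 m}$ ($o{\left(m \right)} = \frac{\frac{7}{2} + \frac{1}{4} \cdot 5}{m} = \frac{\frac{7}{2} + \frac{5}{4}}{m} = \frac{19}{4 m}$)
$\left(-45 + \frac{5}{-26}\right) o{\left(\left(-1\right) 12 \right)} = \left(-45 + \frac{5}{-26}\right) \frac{19}{4 \left(\left(-1\right) 12\right)} = \left(-45 + 5 \left(- \frac{1}{26}\right)\right) \frac{19}{4 \left(-12\right)} = \left(-45 - \frac{5}{26}\right) \frac{19}{4} \left(- \frac{1}{12}\right) = \left(- \frac{1175}{26}\right) \left(- \frac{19}{48}\right) = \frac{22325}{1248}$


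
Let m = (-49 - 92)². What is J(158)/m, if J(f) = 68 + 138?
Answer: 206/19881 ≈ 0.010362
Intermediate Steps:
J(f) = 206
m = 19881 (m = (-141)² = 19881)
J(158)/m = 206/19881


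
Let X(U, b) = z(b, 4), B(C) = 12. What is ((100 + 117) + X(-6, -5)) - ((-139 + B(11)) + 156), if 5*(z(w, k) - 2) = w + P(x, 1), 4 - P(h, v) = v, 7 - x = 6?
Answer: 948/5 ≈ 189.60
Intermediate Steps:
x = 1 (x = 7 - 1*6 = 7 - 6 = 1)
P(h, v) = 4 - v
z(w, k) = 13/5 + w/5 (z(w, k) = 2 + (w + (4 - 1*1))/5 = 2 + (w + (4 - 1))/5 = 2 + (w + 3)/5 = 2 + (3 + w)/5 = 2 + (3/5 + w/5) = 13/5 + w/5)
X(U, b) = 13/5 + b/5
((100 + 117) + X(-6, -5)) - ((-139 + B(11)) + 156) = ((100 + 117) + (13/5 + (1/5)*(-5))) - ((-139 + 12) + 156) = (217 + (13/5 - 1)) - (-127 + 156) = (217 + 8/5) - 1*29 = 1093/5 - 29 = 948/5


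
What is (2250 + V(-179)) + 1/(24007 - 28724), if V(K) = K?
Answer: 9768906/4717 ≈ 2071.0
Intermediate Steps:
(2250 + V(-179)) + 1/(24007 - 28724) = (2250 - 179) + 1/(24007 - 28724) = 2071 + 1/(-4717) = 2071 - 1/4717 = 9768906/4717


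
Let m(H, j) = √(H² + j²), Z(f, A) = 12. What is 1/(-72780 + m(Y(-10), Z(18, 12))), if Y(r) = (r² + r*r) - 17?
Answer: -24260/1765631589 - √3737/1765631589 ≈ -1.3775e-5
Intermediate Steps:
Y(r) = -17 + 2*r² (Y(r) = (r² + r²) - 17 = 2*r² - 17 = -17 + 2*r²)
1/(-72780 + m(Y(-10), Z(18, 12))) = 1/(-72780 + √((-17 + 2*(-10)²)² + 12²)) = 1/(-72780 + √((-17 + 2*100)² + 144)) = 1/(-72780 + √((-17 + 200)² + 144)) = 1/(-72780 + √(183² + 144)) = 1/(-72780 + √(33489 + 144)) = 1/(-72780 + √33633) = 1/(-72780 + 3*√3737)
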